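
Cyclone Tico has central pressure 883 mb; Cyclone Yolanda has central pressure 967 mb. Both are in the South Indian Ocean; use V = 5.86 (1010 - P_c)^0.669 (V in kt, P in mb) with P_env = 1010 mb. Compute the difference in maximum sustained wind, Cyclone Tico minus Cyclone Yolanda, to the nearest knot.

77 kt

Cyclone Tico: ΔP = 127; V ≈ 5.86 × 127^0.669 ≈ 149.74 kt.
Cyclone Yolanda: ΔP = 43; V ≈ 5.86 × 43^0.669 ≈ 72.56 kt.
Difference ≈ 149.74 − 72.56 = 77.18 → 77 kt.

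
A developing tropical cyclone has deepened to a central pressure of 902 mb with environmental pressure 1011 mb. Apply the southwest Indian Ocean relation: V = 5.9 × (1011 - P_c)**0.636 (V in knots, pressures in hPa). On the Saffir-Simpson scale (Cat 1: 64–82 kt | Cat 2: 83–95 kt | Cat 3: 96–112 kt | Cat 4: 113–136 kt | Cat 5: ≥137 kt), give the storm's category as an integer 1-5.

4

ΔP = 1011 − 902 = 109 mb.
V ≈ 5.9 × 109^0.636 = 5.9 × 19.76 ≈ 117 kt.
117 kt falls in the Category 4 band.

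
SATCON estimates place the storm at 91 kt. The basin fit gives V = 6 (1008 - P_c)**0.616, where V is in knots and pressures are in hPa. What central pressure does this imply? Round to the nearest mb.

925 mb

ΔP = (V / 6)^(1/0.616) = (91/6)^1.623.
91/6 = 15.167; 15.167^1.623 ≈ 82.61 mb.
P_c = 1008 − 82.61 = 925.39 ≈ 925 mb.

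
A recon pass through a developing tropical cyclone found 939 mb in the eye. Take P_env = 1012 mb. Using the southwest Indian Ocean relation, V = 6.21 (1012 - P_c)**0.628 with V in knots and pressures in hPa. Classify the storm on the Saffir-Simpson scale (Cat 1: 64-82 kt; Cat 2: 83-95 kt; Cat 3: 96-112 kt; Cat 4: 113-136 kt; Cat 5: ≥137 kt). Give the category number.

ΔP = 1012 − 939 = 73 mb.
V ≈ 6.21 × 73^0.628 = 6.21 × 14.80 ≈ 92 kt.
92 kt falls in the Category 2 band.

2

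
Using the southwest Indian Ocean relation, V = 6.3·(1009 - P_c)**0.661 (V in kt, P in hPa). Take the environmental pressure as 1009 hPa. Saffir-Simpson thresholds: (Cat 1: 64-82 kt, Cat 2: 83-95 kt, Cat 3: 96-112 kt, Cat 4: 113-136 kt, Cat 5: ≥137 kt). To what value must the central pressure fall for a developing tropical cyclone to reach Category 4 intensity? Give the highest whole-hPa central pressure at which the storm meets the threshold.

930 hPa

Category 4 begins at V = 113 kt.
Required ΔP = (113/6.3)^(1/0.661) = 17.937^1.513 ≈ 78.84 hPa.
P_c ≤ 1009 − 78.84 = 930.16, so the highest integer P_c is 930 hPa.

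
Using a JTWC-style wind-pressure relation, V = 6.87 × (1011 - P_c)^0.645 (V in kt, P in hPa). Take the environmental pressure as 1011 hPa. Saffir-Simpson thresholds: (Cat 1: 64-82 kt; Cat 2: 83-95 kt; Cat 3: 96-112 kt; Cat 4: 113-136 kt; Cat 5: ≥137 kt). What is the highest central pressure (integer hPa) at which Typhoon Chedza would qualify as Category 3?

Category 3 begins at V = 96 kt.
Required ΔP = (96/6.87)^(1/0.645) = 13.974^1.550 ≈ 59.66 hPa.
P_c ≤ 1011 − 59.66 = 951.34, so the highest integer P_c is 951 hPa.

951 hPa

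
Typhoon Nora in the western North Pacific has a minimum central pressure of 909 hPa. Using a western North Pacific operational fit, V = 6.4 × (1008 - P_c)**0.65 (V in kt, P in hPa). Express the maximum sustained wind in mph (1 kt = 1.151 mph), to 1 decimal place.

146.0 mph

ΔP = 1008 − 909 = 99 hPa.
V ≈ 6.4 × 99^0.65 = 6.4 × 19.823 ≈ 126.865 kt.
126.865 × 1.151 ≈ 146.02 mph → 146.0 mph.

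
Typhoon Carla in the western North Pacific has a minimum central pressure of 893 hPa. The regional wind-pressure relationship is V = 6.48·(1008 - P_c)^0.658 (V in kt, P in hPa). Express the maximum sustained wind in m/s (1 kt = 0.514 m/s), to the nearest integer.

ΔP = 1008 − 893 = 115 hPa.
V ≈ 6.48 × 115^0.658 = 6.48 × 22.695 ≈ 147.067 kt.
147.067 × 0.514 ≈ 75.59 m/s → 76 m/s.

76 m/s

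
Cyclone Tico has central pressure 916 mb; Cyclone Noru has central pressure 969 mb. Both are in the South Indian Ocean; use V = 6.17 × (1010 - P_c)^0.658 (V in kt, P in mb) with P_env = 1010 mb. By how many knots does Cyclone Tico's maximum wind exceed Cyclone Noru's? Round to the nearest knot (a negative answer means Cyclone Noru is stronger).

52 kt

Cyclone Tico: ΔP = 94; V ≈ 6.17 × 94^0.658 ≈ 122.63 kt.
Cyclone Noru: ΔP = 41; V ≈ 6.17 × 41^0.658 ≈ 71.04 kt.
Difference ≈ 122.63 − 71.04 = 51.59 → 52 kt.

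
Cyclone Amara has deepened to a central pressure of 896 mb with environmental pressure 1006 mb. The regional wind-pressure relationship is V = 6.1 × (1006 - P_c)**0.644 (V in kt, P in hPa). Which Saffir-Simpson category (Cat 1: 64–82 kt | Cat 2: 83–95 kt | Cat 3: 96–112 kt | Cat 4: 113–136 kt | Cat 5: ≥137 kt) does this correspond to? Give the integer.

ΔP = 1006 − 896 = 110 mb.
V ≈ 6.1 × 110^0.644 = 6.1 × 20.64 ≈ 126 kt.
126 kt falls in the Category 4 band.

4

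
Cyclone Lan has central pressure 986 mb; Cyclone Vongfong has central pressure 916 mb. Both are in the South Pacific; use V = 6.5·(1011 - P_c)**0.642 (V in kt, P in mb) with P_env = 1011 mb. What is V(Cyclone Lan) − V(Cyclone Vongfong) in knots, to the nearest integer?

Cyclone Lan: ΔP = 25; V ≈ 6.5 × 25^0.642 ≈ 51.33 kt.
Cyclone Vongfong: ΔP = 95; V ≈ 6.5 × 95^0.642 ≈ 120.95 kt.
Difference ≈ 51.33 − 120.95 = -69.62 → -70 kt.

-70 kt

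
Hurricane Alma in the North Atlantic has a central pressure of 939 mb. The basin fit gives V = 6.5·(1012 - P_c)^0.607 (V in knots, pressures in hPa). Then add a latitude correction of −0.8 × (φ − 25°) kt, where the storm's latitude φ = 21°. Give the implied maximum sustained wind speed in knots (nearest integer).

ΔP = 1012 − 939 = 73 mb.
73^0.607 ≈ 13.522.
V ≈ 6.5 × 13.522 ≈ 87.9 kt.
Latitude correction: −0.8 × (21 − 25) = 3.2 kt.
Corrected V ≈ 91.1 kt → 91 kt.

91 kt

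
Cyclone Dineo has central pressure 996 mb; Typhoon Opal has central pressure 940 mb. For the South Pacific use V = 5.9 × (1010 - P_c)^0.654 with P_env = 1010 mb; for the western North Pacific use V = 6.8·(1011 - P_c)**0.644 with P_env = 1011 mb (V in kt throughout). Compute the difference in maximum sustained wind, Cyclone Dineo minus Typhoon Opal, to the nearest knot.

-73 kt

Cyclone Dineo: ΔP = 14; V ≈ 5.9 × 14^0.654 ≈ 33.15 kt.
Typhoon Opal: ΔP = 71; V ≈ 6.8 × 71^0.644 ≈ 105.86 kt.
Difference ≈ 33.15 − 105.86 = -72.71 → -73 kt.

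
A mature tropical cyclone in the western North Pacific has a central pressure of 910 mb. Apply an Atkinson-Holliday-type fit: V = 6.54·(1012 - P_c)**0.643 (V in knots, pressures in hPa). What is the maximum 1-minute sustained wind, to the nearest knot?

128 kt

ΔP = 1012 − 910 = 102 mb.
102^0.643 ≈ 19.567.
V ≈ 6.54 × 19.567 ≈ 128.0 kt.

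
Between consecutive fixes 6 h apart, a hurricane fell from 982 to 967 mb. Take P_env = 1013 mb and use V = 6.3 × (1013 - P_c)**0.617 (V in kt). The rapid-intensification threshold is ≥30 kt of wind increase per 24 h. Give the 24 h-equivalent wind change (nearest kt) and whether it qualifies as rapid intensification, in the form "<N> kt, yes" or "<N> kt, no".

V₁: ΔP = 31, V ≈ 6.3 × 31^0.617 ≈ 52.42 kt.
V₂: ΔP = 46, V ≈ 6.3 × 46^0.617 ≈ 66.87 kt.
ΔV over 6 h = 14.45 kt → 24 h equivalent = 14.45 × 24/6 ≈ 57.80 kt.
58 kt ≥ 30 kt ⇒ rapid intensification.

58 kt, yes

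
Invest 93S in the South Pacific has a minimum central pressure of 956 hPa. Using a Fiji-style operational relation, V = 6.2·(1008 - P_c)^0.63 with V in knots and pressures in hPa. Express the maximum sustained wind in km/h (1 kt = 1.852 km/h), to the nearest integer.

138 km/h

ΔP = 1008 − 956 = 52 hPa.
V ≈ 6.2 × 52^0.63 = 6.2 × 12.053 ≈ 74.726 kt.
74.726 × 1.852 ≈ 138.39 km/h → 138 km/h.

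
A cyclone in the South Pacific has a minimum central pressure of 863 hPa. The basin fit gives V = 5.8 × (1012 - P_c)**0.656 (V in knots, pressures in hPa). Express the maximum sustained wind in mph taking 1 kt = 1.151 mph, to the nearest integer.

ΔP = 1012 − 863 = 149 hPa.
V ≈ 5.8 × 149^0.656 = 5.8 × 26.645 ≈ 154.539 kt.
154.539 × 1.151 ≈ 177.87 mph → 178 mph.

178 mph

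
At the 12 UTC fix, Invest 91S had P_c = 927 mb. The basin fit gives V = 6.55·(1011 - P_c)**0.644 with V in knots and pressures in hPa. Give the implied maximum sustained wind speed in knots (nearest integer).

114 kt

ΔP = 1011 − 927 = 84 mb.
84^0.644 ≈ 17.347.
V ≈ 6.55 × 17.347 ≈ 113.6 kt.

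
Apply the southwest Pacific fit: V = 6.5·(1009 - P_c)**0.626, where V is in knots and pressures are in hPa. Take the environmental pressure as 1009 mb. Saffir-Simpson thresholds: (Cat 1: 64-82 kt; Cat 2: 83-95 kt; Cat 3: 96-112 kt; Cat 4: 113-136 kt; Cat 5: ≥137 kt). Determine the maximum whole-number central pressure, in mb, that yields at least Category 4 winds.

Category 4 begins at V = 113 kt.
Required ΔP = (113/6.5)^(1/0.626) = 17.385^1.597 ≈ 95.74 mb.
P_c ≤ 1009 − 95.74 = 913.26, so the highest integer P_c is 913 mb.

913 mb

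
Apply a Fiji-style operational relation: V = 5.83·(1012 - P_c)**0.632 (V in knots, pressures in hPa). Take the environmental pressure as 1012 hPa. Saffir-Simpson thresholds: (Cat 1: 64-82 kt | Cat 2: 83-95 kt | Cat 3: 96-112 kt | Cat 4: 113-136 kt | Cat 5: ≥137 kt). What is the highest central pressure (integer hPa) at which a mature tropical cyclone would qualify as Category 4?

903 hPa

Category 4 begins at V = 113 kt.
Required ΔP = (113/5.83)^(1/0.632) = 19.383^1.582 ≈ 108.90 hPa.
P_c ≤ 1012 − 108.90 = 903.10, so the highest integer P_c is 903 hPa.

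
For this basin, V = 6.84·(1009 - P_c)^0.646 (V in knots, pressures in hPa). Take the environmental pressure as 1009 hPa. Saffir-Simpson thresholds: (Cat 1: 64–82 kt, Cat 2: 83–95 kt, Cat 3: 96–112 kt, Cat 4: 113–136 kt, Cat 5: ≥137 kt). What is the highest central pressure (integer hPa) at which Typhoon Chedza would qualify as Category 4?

Category 4 begins at V = 113 kt.
Required ΔP = (113/6.84)^(1/0.646) = 16.520^1.548 ≈ 76.82 hPa.
P_c ≤ 1009 − 76.82 = 932.18, so the highest integer P_c is 932 hPa.

932 hPa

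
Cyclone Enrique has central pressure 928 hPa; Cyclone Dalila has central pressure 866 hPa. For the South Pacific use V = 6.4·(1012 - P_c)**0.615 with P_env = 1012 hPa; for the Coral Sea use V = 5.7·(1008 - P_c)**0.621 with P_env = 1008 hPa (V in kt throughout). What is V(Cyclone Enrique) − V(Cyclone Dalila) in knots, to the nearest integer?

Cyclone Enrique: ΔP = 84; V ≈ 6.4 × 84^0.615 ≈ 97.64 kt.
Cyclone Dalila: ΔP = 142; V ≈ 5.7 × 142^0.621 ≈ 123.72 kt.
Difference ≈ 97.64 − 123.72 = -26.08 → -26 kt.

-26 kt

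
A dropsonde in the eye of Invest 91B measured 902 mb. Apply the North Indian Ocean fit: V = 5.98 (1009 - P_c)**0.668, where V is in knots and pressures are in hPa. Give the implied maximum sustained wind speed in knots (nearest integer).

136 kt

ΔP = 1009 − 902 = 107 mb.
107^0.668 ≈ 22.679.
V ≈ 5.98 × 22.679 ≈ 135.6 kt.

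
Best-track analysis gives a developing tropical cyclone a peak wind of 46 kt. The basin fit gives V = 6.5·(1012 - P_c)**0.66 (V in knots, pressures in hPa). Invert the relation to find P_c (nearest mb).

993 mb

ΔP = (V / 6.5)^(1/0.66) = (46/6.5)^1.515.
46/6.5 = 7.077; 7.077^1.515 ≈ 19.39 mb.
P_c = 1012 − 19.39 = 992.61 ≈ 993 mb.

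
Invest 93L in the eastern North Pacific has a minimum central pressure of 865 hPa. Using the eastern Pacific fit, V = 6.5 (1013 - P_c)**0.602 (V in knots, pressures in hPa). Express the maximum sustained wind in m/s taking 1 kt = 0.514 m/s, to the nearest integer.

68 m/s

ΔP = 1013 − 865 = 148 hPa.
V ≈ 6.5 × 148^0.602 = 6.5 × 20.253 ≈ 131.647 kt.
131.647 × 0.514 ≈ 67.67 m/s → 68 m/s.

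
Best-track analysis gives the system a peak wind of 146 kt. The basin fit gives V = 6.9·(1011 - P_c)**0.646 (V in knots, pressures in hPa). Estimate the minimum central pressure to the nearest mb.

ΔP = (V / 6.9)^(1/0.646) = (146/6.9)^1.548.
146/6.9 = 21.159; 21.159^1.548 ≈ 112.68 mb.
P_c = 1011 − 112.68 = 898.32 ≈ 898 mb.

898 mb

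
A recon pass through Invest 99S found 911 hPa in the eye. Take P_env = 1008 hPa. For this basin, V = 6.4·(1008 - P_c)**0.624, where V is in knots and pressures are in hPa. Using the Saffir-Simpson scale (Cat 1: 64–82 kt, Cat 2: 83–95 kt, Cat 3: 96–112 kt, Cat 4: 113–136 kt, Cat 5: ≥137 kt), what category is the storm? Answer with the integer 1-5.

3

ΔP = 1008 − 911 = 97 hPa.
V ≈ 6.4 × 97^0.624 = 6.4 × 17.37 ≈ 111 kt.
111 kt falls in the Category 3 band.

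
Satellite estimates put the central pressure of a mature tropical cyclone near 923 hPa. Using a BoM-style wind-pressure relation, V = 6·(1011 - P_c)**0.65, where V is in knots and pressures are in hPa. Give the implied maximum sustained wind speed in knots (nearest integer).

ΔP = 1011 − 923 = 88 hPa.
88^0.65 ≈ 18.362.
V ≈ 6 × 18.362 ≈ 110.2 kt.

110 kt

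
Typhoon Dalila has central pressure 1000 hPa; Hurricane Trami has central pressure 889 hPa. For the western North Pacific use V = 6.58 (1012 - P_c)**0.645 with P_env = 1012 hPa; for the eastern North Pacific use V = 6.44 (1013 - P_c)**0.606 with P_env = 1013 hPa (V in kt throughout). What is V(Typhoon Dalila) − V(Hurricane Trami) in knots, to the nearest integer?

-87 kt

Typhoon Dalila: ΔP = 12; V ≈ 6.58 × 12^0.645 ≈ 32.68 kt.
Hurricane Trami: ΔP = 124; V ≈ 6.44 × 124^0.606 ≈ 119.54 kt.
Difference ≈ 32.68 − 119.54 = -86.86 → -87 kt.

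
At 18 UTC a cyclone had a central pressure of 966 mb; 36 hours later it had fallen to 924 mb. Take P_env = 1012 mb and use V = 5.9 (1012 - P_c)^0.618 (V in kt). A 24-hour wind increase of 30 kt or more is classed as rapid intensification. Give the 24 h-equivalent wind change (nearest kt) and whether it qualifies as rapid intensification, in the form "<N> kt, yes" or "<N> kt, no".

21 kt, no

V₁: ΔP = 46, V ≈ 5.9 × 46^0.618 ≈ 62.87 kt.
V₂: ΔP = 88, V ≈ 5.9 × 88^0.618 ≈ 93.87 kt.
ΔV over 36 h = 31.00 kt → 24 h equivalent = 31.00 × 24/36 ≈ 20.67 kt.
21 kt < 30 kt ⇒ not rapid intensification.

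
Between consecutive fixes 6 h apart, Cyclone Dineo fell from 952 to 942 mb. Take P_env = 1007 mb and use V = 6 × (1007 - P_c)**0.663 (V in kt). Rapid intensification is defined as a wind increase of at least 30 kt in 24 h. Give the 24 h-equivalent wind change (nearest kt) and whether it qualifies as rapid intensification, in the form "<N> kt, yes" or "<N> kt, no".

V₁: ΔP = 55, V ≈ 6 × 55^0.663 ≈ 85.51 kt.
V₂: ΔP = 65, V ≈ 6 × 65^0.663 ≈ 95.52 kt.
ΔV over 6 h = 10.01 kt → 24 h equivalent = 10.01 × 24/6 ≈ 40.04 kt.
40 kt ≥ 30 kt ⇒ rapid intensification.

40 kt, yes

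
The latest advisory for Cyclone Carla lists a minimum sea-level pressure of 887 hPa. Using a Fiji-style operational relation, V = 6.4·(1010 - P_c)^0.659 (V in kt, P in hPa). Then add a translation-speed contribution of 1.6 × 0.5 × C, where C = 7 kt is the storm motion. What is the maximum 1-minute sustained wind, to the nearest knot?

158 kt

ΔP = 1010 − 887 = 123 hPa.
123^0.659 ≈ 23.837.
V ≈ 6.4 × 23.837 ≈ 152.6 kt.
Translation term: 1.6 × 0.5 × 7 = 5.6 kt.
Corrected V ≈ 158.2 kt → 158 kt.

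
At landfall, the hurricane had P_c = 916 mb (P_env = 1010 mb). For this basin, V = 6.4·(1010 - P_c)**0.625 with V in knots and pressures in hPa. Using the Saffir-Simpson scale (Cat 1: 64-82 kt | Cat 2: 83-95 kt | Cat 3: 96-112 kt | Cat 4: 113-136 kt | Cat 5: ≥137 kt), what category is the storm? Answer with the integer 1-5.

ΔP = 1010 − 916 = 94 mb.
V ≈ 6.4 × 94^0.625 = 6.4 × 17.11 ≈ 109 kt.
109 kt falls in the Category 3 band.

3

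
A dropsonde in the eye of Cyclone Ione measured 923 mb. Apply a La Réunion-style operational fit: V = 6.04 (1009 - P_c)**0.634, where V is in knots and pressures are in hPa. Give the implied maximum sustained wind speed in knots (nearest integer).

ΔP = 1009 − 923 = 86 mb.
86^0.634 ≈ 16.845.
V ≈ 6.04 × 16.845 ≈ 101.7 kt.

102 kt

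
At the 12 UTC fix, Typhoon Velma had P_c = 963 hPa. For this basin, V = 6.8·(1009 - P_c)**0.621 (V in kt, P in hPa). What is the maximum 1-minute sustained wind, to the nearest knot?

ΔP = 1009 − 963 = 46 hPa.
46^0.621 ≈ 10.779.
V ≈ 6.8 × 10.779 ≈ 73.3 kt.

73 kt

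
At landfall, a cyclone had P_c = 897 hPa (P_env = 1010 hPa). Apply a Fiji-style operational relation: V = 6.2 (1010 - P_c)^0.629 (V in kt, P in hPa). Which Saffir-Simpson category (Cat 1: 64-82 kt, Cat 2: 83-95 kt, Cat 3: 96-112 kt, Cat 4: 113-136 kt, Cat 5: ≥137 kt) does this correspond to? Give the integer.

4

ΔP = 1010 − 897 = 113 hPa.
V ≈ 6.2 × 113^0.629 = 6.2 × 19.56 ≈ 121 kt.
121 kt falls in the Category 4 band.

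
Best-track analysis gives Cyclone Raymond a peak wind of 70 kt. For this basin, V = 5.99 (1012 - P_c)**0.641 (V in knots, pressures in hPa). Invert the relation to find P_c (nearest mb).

966 mb

ΔP = (V / 5.99)^(1/0.641) = (70/5.99)^1.560.
70/5.99 = 11.686; 11.686^1.560 ≈ 46.31 mb.
P_c = 1012 − 46.31 = 965.69 ≈ 966 mb.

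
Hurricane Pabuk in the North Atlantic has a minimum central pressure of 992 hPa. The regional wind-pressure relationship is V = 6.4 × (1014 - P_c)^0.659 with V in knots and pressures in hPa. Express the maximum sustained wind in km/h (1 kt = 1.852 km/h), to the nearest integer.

ΔP = 1014 − 992 = 22 hPa.
V ≈ 6.4 × 22^0.659 = 6.4 × 7.668 ≈ 49.072 kt.
49.072 × 1.852 ≈ 90.88 km/h → 91 km/h.

91 km/h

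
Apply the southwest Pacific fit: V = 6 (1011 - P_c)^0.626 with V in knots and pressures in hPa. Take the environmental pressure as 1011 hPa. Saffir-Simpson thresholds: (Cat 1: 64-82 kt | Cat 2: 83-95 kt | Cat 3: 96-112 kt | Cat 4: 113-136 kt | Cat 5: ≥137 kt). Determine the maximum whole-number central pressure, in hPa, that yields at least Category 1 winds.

Category 1 begins at V = 64 kt.
Required ΔP = (64/6)^(1/0.626) = 10.667^1.597 ≈ 43.88 hPa.
P_c ≤ 1011 − 43.88 = 967.12, so the highest integer P_c is 967 hPa.

967 hPa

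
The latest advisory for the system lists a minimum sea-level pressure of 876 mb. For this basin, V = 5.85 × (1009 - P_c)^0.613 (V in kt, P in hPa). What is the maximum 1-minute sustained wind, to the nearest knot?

ΔP = 1009 − 876 = 133 mb.
133^0.613 ≈ 20.041.
V ≈ 5.85 × 20.041 ≈ 117.2 kt.

117 kt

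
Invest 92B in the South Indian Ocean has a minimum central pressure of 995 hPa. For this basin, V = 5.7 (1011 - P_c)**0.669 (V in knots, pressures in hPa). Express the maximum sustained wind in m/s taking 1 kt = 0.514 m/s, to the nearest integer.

ΔP = 1011 − 995 = 16 hPa.
V ≈ 5.7 × 16^0.669 = 5.7 × 6.391 ≈ 36.428 kt.
36.428 × 0.514 ≈ 18.72 m/s → 19 m/s.

19 m/s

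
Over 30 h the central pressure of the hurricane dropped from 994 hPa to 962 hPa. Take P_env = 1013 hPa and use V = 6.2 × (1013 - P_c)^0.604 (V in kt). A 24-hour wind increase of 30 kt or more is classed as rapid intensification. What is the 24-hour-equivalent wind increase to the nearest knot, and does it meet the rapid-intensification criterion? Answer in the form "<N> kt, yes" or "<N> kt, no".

V₁: ΔP = 19, V ≈ 6.2 × 19^0.604 ≈ 36.71 kt.
V₂: ΔP = 51, V ≈ 6.2 × 51^0.604 ≈ 66.64 kt.
ΔV over 30 h = 29.93 kt → 24 h equivalent = 29.93 × 24/30 ≈ 23.94 kt.
24 kt < 30 kt ⇒ not rapid intensification.

24 kt, no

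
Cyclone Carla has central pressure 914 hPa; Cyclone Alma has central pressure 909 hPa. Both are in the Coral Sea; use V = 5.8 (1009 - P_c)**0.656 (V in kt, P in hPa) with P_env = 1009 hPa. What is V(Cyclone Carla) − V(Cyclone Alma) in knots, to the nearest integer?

Cyclone Carla: ΔP = 95; V ≈ 5.8 × 95^0.656 ≈ 115.03 kt.
Cyclone Alma: ΔP = 100; V ≈ 5.8 × 100^0.656 ≈ 118.97 kt.
Difference ≈ 115.03 − 118.97 = -3.94 → -4 kt.

-4 kt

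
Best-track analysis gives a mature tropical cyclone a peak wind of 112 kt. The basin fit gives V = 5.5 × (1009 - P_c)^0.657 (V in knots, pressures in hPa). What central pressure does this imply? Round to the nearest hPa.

911 hPa

ΔP = (V / 5.5)^(1/0.657) = (112/5.5)^1.522.
112/5.5 = 20.364; 20.364^1.522 ≈ 98.21 hPa.
P_c = 1009 − 98.21 = 910.79 ≈ 911 hPa.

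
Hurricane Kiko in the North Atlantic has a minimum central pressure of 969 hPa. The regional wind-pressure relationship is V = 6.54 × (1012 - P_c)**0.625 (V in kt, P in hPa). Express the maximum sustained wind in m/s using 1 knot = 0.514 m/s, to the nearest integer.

ΔP = 1012 − 969 = 43 hPa.
V ≈ 6.54 × 43^0.625 = 6.54 × 10.493 ≈ 68.627 kt.
68.627 × 0.514 ≈ 35.27 m/s → 35 m/s.

35 m/s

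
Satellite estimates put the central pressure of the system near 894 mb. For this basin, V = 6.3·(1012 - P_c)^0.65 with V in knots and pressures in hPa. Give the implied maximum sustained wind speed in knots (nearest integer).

140 kt

ΔP = 1012 − 894 = 118 mb.
118^0.65 ≈ 22.219.
V ≈ 6.3 × 22.219 ≈ 140.0 kt.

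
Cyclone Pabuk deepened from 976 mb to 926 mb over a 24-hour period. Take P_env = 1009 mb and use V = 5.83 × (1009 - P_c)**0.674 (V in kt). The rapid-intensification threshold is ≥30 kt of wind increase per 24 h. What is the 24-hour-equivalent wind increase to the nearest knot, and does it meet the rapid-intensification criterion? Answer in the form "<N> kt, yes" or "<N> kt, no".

V₁: ΔP = 33, V ≈ 5.83 × 33^0.674 ≈ 61.54 kt.
V₂: ΔP = 83, V ≈ 5.83 × 83^0.674 ≈ 114.58 kt.
ΔV over 24 h = 53.04 kt → 24 h equivalent = 53.04 × 24/24 ≈ 53.04 kt.
53 kt ≥ 30 kt ⇒ rapid intensification.

53 kt, yes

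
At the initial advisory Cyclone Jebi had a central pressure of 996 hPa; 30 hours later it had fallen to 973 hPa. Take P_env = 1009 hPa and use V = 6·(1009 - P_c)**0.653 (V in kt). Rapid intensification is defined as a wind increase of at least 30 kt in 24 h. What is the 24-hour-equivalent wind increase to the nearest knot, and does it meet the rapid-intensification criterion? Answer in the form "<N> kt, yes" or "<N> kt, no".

V₁: ΔP = 13, V ≈ 6 × 13^0.653 ≈ 32.03 kt.
V₂: ΔP = 36, V ≈ 6 × 36^0.653 ≈ 62.29 kt.
ΔV over 30 h = 30.26 kt → 24 h equivalent = 30.26 × 24/30 ≈ 24.21 kt.
24 kt < 30 kt ⇒ not rapid intensification.

24 kt, no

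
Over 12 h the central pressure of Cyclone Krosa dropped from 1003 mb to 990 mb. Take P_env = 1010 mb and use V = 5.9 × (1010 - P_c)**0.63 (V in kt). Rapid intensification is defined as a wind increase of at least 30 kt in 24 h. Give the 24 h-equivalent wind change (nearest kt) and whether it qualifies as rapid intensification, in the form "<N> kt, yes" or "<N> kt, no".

38 kt, yes

V₁: ΔP = 7, V ≈ 5.9 × 7^0.63 ≈ 20.10 kt.
V₂: ΔP = 20, V ≈ 5.9 × 20^0.63 ≈ 38.95 kt.
ΔV over 12 h = 18.85 kt → 24 h equivalent = 18.85 × 24/12 ≈ 37.70 kt.
38 kt ≥ 30 kt ⇒ rapid intensification.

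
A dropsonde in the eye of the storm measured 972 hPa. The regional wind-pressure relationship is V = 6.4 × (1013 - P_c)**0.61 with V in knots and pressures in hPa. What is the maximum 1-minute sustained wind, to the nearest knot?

ΔP = 1013 − 972 = 41 hPa.
41^0.61 ≈ 9.634.
V ≈ 6.4 × 9.634 ≈ 61.7 kt.

62 kt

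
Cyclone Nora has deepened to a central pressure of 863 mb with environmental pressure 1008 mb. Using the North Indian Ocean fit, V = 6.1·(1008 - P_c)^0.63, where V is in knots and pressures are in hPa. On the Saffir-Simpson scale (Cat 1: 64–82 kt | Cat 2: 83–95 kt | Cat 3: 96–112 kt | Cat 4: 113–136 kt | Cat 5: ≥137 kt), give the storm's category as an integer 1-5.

ΔP = 1008 − 863 = 145 mb.
V ≈ 6.1 × 145^0.63 = 6.1 × 23.00 ≈ 140 kt.
140 kt falls in the Category 5 band.

5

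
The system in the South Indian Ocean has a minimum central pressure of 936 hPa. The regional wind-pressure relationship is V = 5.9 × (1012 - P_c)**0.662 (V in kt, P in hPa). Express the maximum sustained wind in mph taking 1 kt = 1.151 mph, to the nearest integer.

119 mph

ΔP = 1012 − 936 = 76 hPa.
V ≈ 5.9 × 76^0.662 = 5.9 × 17.583 ≈ 103.741 kt.
103.741 × 1.151 ≈ 119.41 mph → 119 mph.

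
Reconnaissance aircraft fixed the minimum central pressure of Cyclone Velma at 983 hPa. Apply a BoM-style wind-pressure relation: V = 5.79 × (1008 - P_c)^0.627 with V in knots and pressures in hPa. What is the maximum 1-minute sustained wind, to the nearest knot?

ΔP = 1008 − 983 = 25 hPa.
25^0.627 ≈ 7.525.
V ≈ 5.79 × 7.525 ≈ 43.6 kt.

44 kt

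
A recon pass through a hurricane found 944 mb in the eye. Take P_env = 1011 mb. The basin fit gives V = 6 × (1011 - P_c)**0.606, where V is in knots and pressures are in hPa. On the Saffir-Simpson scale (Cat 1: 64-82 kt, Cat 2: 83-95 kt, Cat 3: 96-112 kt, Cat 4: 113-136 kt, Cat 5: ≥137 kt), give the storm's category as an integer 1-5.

ΔP = 1011 − 944 = 67 mb.
V ≈ 6 × 67^0.606 = 6 × 12.78 ≈ 77 kt.
77 kt falls in the Category 1 band.

1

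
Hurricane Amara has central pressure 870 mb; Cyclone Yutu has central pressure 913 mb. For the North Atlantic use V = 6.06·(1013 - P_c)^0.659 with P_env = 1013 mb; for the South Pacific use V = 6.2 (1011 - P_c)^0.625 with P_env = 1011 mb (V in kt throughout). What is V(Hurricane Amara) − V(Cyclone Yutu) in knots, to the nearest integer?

51 kt

Hurricane Amara: ΔP = 143; V ≈ 6.06 × 143^0.659 ≈ 159.53 kt.
Cyclone Yutu: ΔP = 98; V ≈ 6.2 × 98^0.625 ≈ 108.87 kt.
Difference ≈ 159.53 − 108.87 = 50.66 → 51 kt.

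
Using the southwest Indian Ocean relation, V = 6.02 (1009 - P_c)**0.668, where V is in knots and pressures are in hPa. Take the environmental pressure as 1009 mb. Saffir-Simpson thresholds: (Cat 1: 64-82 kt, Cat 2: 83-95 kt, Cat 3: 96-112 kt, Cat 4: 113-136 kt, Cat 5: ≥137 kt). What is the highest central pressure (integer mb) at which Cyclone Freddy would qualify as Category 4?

928 mb

Category 4 begins at V = 113 kt.
Required ΔP = (113/6.02)^(1/0.668) = 18.771^1.497 ≈ 80.61 mb.
P_c ≤ 1009 − 80.61 = 928.39, so the highest integer P_c is 928 mb.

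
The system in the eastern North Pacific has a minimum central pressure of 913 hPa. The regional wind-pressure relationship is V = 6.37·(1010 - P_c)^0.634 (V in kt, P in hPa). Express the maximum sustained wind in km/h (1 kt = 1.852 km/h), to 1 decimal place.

214.5 km/h

ΔP = 1010 − 913 = 97 hPa.
V ≈ 6.37 × 97^0.634 = 6.37 × 18.181 ≈ 115.812 kt.
115.812 × 1.852 ≈ 214.48 km/h → 214.5 km/h.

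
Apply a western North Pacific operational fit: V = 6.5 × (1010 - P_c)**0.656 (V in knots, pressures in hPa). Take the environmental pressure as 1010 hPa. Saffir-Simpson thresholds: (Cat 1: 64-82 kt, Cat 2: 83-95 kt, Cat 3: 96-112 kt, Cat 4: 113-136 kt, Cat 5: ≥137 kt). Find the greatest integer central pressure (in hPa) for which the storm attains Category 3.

949 hPa

Category 3 begins at V = 96 kt.
Required ΔP = (96/6.5)^(1/0.656) = 14.769^1.524 ≈ 60.61 hPa.
P_c ≤ 1010 − 60.61 = 949.39, so the highest integer P_c is 949 hPa.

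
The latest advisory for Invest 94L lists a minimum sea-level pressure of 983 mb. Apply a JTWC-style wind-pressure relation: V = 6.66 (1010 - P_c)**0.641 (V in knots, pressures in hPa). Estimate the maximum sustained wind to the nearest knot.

55 kt

ΔP = 1010 − 983 = 27 mb.
27^0.641 ≈ 8.270.
V ≈ 6.66 × 8.270 ≈ 55.1 kt.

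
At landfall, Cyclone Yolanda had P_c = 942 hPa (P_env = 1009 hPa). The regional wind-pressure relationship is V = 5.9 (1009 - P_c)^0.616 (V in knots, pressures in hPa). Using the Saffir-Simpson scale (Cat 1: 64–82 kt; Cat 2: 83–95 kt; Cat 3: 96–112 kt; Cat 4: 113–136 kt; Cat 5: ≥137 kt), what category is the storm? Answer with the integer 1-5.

ΔP = 1009 − 942 = 67 hPa.
V ≈ 5.9 × 67^0.616 = 5.9 × 13.33 ≈ 79 kt.
79 kt falls in the Category 1 band.

1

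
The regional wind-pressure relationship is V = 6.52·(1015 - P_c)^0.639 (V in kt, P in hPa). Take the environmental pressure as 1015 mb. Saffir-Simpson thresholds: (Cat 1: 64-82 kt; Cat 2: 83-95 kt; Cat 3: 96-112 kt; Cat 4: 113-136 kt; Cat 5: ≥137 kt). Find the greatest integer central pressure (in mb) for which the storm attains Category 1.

979 mb

Category 1 begins at V = 64 kt.
Required ΔP = (64/6.52)^(1/0.639) = 9.816^1.565 ≈ 35.67 mb.
P_c ≤ 1015 − 35.67 = 979.33, so the highest integer P_c is 979 mb.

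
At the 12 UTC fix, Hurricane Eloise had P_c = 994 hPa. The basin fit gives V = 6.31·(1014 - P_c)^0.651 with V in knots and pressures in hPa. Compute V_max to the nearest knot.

ΔP = 1014 − 994 = 20 hPa.
20^0.651 ≈ 7.030.
V ≈ 6.31 × 7.030 ≈ 44.4 kt.

44 kt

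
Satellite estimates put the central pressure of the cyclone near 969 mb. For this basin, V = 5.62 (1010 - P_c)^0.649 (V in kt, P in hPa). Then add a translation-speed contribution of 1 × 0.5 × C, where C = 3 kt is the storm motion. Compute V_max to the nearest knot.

ΔP = 1010 − 969 = 41 mb.
41^0.649 ≈ 11.135.
V ≈ 5.62 × 11.135 ≈ 62.6 kt.
Translation term: 1 × 0.5 × 3 = 1.5 kt.
Corrected V ≈ 64.1 kt → 64 kt.

64 kt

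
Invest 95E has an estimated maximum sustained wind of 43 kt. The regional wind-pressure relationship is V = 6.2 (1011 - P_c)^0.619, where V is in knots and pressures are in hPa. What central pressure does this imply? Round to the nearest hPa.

ΔP = (V / 6.2)^(1/0.619) = (43/6.2)^1.616.
43/6.2 = 6.935; 6.935^1.616 ≈ 22.84 hPa.
P_c = 1011 − 22.84 = 988.16 ≈ 988 hPa.

988 hPa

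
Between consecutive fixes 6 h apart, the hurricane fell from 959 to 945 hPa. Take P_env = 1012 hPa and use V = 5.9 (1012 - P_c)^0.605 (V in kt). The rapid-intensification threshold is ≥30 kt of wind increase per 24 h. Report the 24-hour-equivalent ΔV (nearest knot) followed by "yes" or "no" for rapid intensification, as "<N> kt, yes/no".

V₁: ΔP = 53, V ≈ 5.9 × 53^0.605 ≈ 65.17 kt.
V₂: ΔP = 67, V ≈ 5.9 × 67^0.605 ≈ 75.10 kt.
ΔV over 6 h = 9.93 kt → 24 h equivalent = 9.93 × 24/6 ≈ 39.72 kt.
40 kt ≥ 30 kt ⇒ rapid intensification.

40 kt, yes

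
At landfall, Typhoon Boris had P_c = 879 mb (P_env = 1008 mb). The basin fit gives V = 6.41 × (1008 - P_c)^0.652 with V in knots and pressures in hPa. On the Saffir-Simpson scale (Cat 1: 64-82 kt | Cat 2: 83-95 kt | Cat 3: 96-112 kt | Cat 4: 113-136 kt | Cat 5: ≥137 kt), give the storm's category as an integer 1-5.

5

ΔP = 1008 − 879 = 129 mb.
V ≈ 6.41 × 129^0.652 = 6.41 × 23.77 ≈ 152 kt.
152 kt falls in the Category 5 band.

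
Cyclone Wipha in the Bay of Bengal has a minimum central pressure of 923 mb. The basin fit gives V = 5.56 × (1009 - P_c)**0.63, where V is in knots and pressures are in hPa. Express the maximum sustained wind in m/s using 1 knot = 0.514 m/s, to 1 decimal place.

ΔP = 1009 − 923 = 86 mb.
V ≈ 5.56 × 86^0.63 = 5.56 × 16.548 ≈ 92.004 kt.
92.004 × 0.514 ≈ 47.29 m/s → 47.3 m/s.

47.3 m/s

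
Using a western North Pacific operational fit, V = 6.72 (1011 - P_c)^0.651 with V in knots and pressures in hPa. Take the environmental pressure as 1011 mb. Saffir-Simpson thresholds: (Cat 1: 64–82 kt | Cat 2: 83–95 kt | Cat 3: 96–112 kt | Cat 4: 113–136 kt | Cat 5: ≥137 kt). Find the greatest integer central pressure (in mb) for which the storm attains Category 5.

908 mb

Category 5 begins at V = 137 kt.
Required ΔP = (137/6.72)^(1/0.651) = 20.387^1.536 ≈ 102.63 mb.
P_c ≤ 1011 − 102.63 = 908.37, so the highest integer P_c is 908 mb.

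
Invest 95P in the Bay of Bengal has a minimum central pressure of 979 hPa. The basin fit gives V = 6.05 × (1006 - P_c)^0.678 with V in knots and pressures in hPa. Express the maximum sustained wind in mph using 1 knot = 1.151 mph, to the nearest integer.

65 mph

ΔP = 1006 − 979 = 27 hPa.
V ≈ 6.05 × 27^0.678 = 6.05 × 9.343 ≈ 56.522 kt.
56.522 × 1.151 ≈ 65.06 mph → 65 mph.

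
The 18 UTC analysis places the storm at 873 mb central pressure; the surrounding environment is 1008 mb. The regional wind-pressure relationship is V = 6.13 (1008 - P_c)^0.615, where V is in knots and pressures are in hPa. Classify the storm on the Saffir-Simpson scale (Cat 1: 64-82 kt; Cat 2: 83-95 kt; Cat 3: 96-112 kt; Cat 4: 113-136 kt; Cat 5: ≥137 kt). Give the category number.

ΔP = 1008 − 873 = 135 mb.
V ≈ 6.13 × 135^0.615 = 6.13 × 20.42 ≈ 125 kt.
125 kt falls in the Category 4 band.

4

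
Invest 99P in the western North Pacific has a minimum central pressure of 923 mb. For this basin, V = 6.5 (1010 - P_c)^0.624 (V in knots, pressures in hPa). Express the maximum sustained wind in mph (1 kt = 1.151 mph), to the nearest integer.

ΔP = 1010 − 923 = 87 mb.
V ≈ 6.5 × 87^0.624 = 6.5 × 16.228 ≈ 105.481 kt.
105.481 × 1.151 ≈ 121.41 mph → 121 mph.

121 mph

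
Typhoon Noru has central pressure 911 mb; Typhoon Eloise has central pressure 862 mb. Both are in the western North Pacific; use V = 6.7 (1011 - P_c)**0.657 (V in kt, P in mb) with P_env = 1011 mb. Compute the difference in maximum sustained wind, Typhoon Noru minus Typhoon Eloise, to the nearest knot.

-41 kt

Typhoon Noru: ΔP = 100; V ≈ 6.7 × 100^0.657 ≈ 138.06 kt.
Typhoon Eloise: ΔP = 149; V ≈ 6.7 × 149^0.657 ≈ 179.41 kt.
Difference ≈ 138.06 − 179.41 = -41.35 → -41 kt.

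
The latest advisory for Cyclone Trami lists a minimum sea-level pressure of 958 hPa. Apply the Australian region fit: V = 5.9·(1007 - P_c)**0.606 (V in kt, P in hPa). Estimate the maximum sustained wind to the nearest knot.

62 kt

ΔP = 1007 − 958 = 49 hPa.
49^0.606 ≈ 10.574.
V ≈ 5.9 × 10.574 ≈ 62.4 kt.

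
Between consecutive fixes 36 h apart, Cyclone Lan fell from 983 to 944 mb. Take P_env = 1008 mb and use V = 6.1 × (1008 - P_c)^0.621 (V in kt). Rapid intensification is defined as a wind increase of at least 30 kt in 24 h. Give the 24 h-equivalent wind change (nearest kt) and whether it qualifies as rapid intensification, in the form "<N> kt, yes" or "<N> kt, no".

V₁: ΔP = 25, V ≈ 6.1 × 25^0.621 ≈ 45.02 kt.
V₂: ΔP = 64, V ≈ 6.1 × 64^0.621 ≈ 80.72 kt.
ΔV over 36 h = 35.70 kt → 24 h equivalent = 35.70 × 24/36 ≈ 23.80 kt.
24 kt < 30 kt ⇒ not rapid intensification.

24 kt, no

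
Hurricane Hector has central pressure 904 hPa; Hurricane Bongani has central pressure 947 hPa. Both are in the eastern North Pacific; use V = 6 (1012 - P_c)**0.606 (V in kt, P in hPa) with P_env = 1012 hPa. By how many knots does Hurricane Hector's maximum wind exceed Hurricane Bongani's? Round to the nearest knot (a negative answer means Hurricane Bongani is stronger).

Hurricane Hector: ΔP = 108; V ≈ 6 × 108^0.606 ≈ 102.43 kt.
Hurricane Bongani: ΔP = 65; V ≈ 6 × 65^0.606 ≈ 75.30 kt.
Difference ≈ 102.43 − 75.30 = 27.13 → 27 kt.

27 kt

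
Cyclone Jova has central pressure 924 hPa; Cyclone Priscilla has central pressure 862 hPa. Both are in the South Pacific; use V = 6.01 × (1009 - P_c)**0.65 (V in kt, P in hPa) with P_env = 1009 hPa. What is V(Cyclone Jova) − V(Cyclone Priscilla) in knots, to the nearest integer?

-46 kt

Cyclone Jova: ΔP = 85; V ≈ 6.01 × 85^0.65 ≈ 107.89 kt.
Cyclone Priscilla: ΔP = 147; V ≈ 6.01 × 147^0.65 ≈ 154.04 kt.
Difference ≈ 107.89 − 154.04 = -46.15 → -46 kt.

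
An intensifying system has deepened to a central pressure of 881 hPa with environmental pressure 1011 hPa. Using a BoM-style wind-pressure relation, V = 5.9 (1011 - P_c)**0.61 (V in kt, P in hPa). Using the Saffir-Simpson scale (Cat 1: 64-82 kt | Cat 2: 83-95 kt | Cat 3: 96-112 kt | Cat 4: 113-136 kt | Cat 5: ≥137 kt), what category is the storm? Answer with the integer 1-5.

ΔP = 1011 − 881 = 130 hPa.
V ≈ 5.9 × 130^0.61 = 5.9 × 19.48 ≈ 115 kt.
115 kt falls in the Category 4 band.

4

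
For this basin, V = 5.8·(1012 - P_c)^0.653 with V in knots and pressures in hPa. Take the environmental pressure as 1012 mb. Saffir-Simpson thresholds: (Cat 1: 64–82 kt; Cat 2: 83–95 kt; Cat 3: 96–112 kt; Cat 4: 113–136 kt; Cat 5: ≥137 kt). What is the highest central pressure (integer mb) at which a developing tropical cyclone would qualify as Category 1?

972 mb

Category 1 begins at V = 64 kt.
Required ΔP = (64/5.8)^(1/0.653) = 11.034^1.531 ≈ 39.52 mb.
P_c ≤ 1012 − 39.52 = 972.48, so the highest integer P_c is 972 mb.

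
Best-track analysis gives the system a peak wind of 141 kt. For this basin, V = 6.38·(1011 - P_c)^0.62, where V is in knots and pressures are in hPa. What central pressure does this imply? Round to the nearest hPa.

864 hPa

ΔP = (V / 6.38)^(1/0.62) = (141/6.38)^1.613.
141/6.38 = 22.100; 22.100^1.613 ≈ 147.36 hPa.
P_c = 1011 − 147.36 = 863.64 ≈ 864 hPa.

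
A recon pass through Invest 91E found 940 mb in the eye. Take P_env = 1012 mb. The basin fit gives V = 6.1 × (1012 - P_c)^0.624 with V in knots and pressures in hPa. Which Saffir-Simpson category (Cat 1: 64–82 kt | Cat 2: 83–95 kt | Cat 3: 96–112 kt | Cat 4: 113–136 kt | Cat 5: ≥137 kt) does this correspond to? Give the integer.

2

ΔP = 1012 − 940 = 72 mb.
V ≈ 6.1 × 72^0.624 = 6.1 × 14.42 ≈ 88 kt.
88 kt falls in the Category 2 band.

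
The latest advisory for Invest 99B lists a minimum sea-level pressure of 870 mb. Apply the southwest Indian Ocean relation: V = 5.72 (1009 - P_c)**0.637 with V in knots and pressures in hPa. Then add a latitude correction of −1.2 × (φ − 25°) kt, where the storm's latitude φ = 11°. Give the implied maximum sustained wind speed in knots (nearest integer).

149 kt

ΔP = 1009 − 870 = 139 mb.
139^0.637 ≈ 23.179.
V ≈ 5.72 × 23.179 ≈ 132.6 kt.
Latitude correction: −1.2 × (11 − 25) = 16.8 kt.
Corrected V ≈ 149.4 kt → 149 kt.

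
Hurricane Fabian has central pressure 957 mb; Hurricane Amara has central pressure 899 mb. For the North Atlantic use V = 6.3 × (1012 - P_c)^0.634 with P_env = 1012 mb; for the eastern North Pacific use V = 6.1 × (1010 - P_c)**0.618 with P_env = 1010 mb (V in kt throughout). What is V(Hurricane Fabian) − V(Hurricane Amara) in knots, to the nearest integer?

Hurricane Fabian: ΔP = 55; V ≈ 6.3 × 55^0.634 ≈ 79.93 kt.
Hurricane Amara: ΔP = 111; V ≈ 6.1 × 111^0.618 ≈ 112.03 kt.
Difference ≈ 79.93 − 112.03 = -32.10 → -32 kt.

-32 kt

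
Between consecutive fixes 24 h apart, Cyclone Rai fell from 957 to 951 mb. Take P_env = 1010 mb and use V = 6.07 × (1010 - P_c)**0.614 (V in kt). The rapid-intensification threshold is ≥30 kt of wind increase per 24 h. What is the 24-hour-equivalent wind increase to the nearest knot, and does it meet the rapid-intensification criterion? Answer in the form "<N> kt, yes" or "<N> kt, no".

5 kt, no

V₁: ΔP = 53, V ≈ 6.07 × 53^0.614 ≈ 69.49 kt.
V₂: ΔP = 59, V ≈ 6.07 × 59^0.614 ≈ 74.22 kt.
ΔV over 24 h = 4.73 kt → 24 h equivalent = 4.73 × 24/24 ≈ 4.73 kt.
5 kt < 30 kt ⇒ not rapid intensification.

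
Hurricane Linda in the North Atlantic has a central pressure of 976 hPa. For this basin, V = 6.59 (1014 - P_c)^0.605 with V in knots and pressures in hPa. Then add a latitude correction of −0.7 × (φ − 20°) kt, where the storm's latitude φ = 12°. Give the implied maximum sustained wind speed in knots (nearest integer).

65 kt

ΔP = 1014 − 976 = 38 hPa.
38^0.605 ≈ 9.032.
V ≈ 6.59 × 9.032 ≈ 59.5 kt.
Latitude correction: −0.7 × (12 − 20) = 5.6 kt.
Corrected V ≈ 65.1 kt → 65 kt.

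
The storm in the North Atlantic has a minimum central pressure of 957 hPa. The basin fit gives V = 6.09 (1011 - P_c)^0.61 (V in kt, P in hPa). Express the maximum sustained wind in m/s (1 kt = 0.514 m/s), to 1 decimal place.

ΔP = 1011 − 957 = 54 hPa.
V ≈ 6.09 × 54^0.61 = 6.09 × 11.396 ≈ 69.403 kt.
69.403 × 0.514 ≈ 35.67 m/s → 35.7 m/s.

35.7 m/s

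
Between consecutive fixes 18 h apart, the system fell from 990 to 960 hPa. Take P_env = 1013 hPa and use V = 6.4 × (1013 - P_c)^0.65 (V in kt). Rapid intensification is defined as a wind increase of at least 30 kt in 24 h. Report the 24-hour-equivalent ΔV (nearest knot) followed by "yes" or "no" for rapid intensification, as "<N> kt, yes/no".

47 kt, yes

V₁: ΔP = 23, V ≈ 6.4 × 23^0.65 ≈ 49.13 kt.
V₂: ΔP = 53, V ≈ 6.4 × 53^0.65 ≈ 84.52 kt.
ΔV over 18 h = 35.39 kt → 24 h equivalent = 35.39 × 24/18 ≈ 47.19 kt.
47 kt ≥ 30 kt ⇒ rapid intensification.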